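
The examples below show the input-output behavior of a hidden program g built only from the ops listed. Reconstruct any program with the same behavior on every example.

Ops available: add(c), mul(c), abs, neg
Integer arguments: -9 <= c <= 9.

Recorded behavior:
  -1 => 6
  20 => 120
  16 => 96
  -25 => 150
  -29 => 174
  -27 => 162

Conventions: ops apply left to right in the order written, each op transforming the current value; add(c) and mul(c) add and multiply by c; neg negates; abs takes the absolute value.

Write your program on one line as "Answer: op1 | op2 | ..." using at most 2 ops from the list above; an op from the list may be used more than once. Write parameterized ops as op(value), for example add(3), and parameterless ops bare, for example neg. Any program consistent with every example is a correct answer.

abs | mul(6)

Check, running the answer program on each example:
  -1 -> 1 -> 6
  20 -> 20 -> 120
  16 -> 16 -> 96
  -25 -> 25 -> 150
  -29 -> 29 -> 174
  -27 -> 27 -> 162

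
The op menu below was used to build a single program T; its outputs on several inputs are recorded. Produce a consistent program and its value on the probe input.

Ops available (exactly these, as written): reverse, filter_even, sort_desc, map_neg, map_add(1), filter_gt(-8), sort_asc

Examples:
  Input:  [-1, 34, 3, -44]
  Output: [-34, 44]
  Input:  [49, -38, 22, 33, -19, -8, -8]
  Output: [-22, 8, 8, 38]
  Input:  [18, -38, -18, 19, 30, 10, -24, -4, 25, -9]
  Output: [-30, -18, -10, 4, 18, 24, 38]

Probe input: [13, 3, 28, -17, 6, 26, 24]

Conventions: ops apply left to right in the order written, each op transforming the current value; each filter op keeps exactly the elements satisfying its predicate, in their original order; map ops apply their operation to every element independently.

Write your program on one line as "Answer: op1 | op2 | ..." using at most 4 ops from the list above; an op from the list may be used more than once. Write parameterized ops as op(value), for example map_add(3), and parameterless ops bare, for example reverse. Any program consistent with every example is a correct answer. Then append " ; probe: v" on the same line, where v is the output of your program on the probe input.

sort_desc | map_neg | filter_even ; probe: [-28, -26, -24, -6]

Check, running the answer program on each example:
  [-1, 34, 3, -44] -> [34, 3, -1, -44] -> [-34, -3, 1, 44] -> [-34, 44]
  [49, -38, 22, 33, -19, -8, -8] -> [49, 33, 22, -8, -8, -19, -38] -> [-49, -33, -22, 8, 8, 19, 38] -> [-22, 8, 8, 38]
  [18, -38, -18, 19, 30, 10, -24, -4, 25, -9] -> [30, 25, 19, 18, 10, -4, -9, -18, -24, -38] -> [-30, -25, -19, -18, -10, 4, 9, 18, 24, 38] -> [-30, -18, -10, 4, 18, 24, 38]
  probe: [13, 3, 28, -17, 6, 26, 24] -> [28, 26, 24, 13, 6, 3, -17] -> [-28, -26, -24, -13, -6, -3, 17] -> [-28, -26, -24, -6]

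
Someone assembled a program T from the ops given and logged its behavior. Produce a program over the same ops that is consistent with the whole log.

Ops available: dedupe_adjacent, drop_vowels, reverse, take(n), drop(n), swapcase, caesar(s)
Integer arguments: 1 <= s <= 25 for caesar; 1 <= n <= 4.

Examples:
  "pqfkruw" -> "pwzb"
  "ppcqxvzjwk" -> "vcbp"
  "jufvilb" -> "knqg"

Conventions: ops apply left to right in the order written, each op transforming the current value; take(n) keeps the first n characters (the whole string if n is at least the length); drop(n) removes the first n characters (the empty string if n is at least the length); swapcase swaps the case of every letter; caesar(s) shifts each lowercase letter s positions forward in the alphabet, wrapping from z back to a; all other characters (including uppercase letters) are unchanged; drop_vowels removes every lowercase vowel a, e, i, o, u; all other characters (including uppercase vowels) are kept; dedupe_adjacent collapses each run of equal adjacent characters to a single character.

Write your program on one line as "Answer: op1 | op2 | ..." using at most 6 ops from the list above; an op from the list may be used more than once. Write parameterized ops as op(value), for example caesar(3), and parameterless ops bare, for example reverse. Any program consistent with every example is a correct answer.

caesar(24) | caesar(7) | drop_vowels | reverse | take(4) | reverse

Check, running the answer program on each example:
  "pqfkruw" -> "nodipsu" -> "uvkpwzb" -> "vkpwzb" -> "bzwpkv" -> "bzwp" -> "pwzb"
  "ppcqxvzjwk" -> "nnaovtxhui" -> "uuhvcaeobp" -> "hvcbp" -> "pbcvh" -> "pbcv" -> "vcbp"
  "jufvilb" -> "hsdtgjz" -> "ozkanqg" -> "zknqg" -> "gqnkz" -> "gqnk" -> "knqg"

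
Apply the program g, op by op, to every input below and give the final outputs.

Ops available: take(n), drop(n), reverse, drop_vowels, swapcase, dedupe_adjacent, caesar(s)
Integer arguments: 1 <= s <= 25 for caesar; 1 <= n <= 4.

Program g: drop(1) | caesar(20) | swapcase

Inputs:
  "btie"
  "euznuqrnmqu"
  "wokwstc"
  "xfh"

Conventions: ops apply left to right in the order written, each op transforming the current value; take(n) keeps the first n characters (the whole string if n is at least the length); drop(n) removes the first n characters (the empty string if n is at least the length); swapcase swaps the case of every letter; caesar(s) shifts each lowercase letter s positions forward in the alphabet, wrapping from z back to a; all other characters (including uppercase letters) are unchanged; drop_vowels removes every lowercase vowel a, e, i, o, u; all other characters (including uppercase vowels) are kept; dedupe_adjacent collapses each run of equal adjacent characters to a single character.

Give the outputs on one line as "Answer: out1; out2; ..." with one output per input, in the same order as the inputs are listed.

"NCY"; "OTHOKLHGKO"; "IEQMNW"; "ZB"

Execution, op by op:
  "btie" -> "tie" -> "ncy" -> "NCY"
  "euznuqrnmqu" -> "uznuqrnmqu" -> "othoklhgko" -> "OTHOKLHGKO"
  "wokwstc" -> "okwstc" -> "ieqmnw" -> "IEQMNW"
  "xfh" -> "fh" -> "zb" -> "ZB"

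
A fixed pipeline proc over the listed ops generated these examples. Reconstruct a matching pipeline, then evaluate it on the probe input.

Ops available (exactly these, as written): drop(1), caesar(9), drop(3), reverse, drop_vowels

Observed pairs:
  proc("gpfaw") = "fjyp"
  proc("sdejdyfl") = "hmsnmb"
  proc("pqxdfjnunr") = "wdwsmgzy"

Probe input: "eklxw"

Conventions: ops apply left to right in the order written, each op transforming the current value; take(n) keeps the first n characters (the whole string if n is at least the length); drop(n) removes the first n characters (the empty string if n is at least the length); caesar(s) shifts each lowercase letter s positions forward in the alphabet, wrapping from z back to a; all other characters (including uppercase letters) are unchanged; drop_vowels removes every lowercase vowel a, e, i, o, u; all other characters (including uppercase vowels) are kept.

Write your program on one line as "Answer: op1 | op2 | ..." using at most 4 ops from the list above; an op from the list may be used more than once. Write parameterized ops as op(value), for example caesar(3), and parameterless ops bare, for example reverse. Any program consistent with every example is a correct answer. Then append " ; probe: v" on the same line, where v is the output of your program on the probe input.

caesar(9) | drop_vowels | reverse ; probe: "fgtn"

Check, running the answer program on each example:
  "gpfaw" -> "pyojf" -> "pyjf" -> "fjyp"
  "sdejdyfl" -> "bmnsmhou" -> "bmnsmh" -> "hmsnmb"
  "pqxdfjnunr" -> "yzgmoswdwa" -> "yzgmswdw" -> "wdwsmgzy"
  probe: "eklxw" -> "ntugf" -> "ntgf" -> "fgtn"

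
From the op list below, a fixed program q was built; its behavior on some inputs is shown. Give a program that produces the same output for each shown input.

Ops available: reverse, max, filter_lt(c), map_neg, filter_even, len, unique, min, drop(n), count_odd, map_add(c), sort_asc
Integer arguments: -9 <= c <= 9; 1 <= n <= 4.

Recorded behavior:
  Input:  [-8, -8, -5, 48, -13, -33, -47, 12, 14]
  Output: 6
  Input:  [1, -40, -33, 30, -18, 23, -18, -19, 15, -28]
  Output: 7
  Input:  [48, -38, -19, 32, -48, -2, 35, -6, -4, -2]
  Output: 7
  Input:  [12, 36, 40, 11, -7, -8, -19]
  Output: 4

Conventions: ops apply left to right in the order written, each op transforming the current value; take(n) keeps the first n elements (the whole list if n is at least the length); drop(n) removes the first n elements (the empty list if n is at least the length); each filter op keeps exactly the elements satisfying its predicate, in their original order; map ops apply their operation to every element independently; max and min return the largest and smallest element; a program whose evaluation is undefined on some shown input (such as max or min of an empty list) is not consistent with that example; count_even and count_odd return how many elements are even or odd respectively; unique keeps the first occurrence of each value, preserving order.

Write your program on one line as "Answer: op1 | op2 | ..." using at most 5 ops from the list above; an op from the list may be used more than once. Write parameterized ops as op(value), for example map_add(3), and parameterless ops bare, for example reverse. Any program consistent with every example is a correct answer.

sort_asc | map_neg | drop(3) | len

Check, running the answer program on each example:
  [-8, -8, -5, 48, -13, -33, -47, 12, 14] -> [-47, -33, -13, -8, -8, -5, 12, 14, 48] -> [47, 33, 13, 8, 8, 5, -12, -14, -48] -> [8, 8, 5, -12, -14, -48] -> 6
  [1, -40, -33, 30, -18, 23, -18, -19, 15, -28] -> [-40, -33, -28, -19, -18, -18, 1, 15, 23, 30] -> [40, 33, 28, 19, 18, 18, -1, -15, -23, -30] -> [19, 18, 18, -1, -15, -23, -30] -> 7
  [48, -38, -19, 32, -48, -2, 35, -6, -4, -2] -> [-48, -38, -19, -6, -4, -2, -2, 32, 35, 48] -> [48, 38, 19, 6, 4, 2, 2, -32, -35, -48] -> [6, 4, 2, 2, -32, -35, -48] -> 7
  [12, 36, 40, 11, -7, -8, -19] -> [-19, -8, -7, 11, 12, 36, 40] -> [19, 8, 7, -11, -12, -36, -40] -> [-11, -12, -36, -40] -> 4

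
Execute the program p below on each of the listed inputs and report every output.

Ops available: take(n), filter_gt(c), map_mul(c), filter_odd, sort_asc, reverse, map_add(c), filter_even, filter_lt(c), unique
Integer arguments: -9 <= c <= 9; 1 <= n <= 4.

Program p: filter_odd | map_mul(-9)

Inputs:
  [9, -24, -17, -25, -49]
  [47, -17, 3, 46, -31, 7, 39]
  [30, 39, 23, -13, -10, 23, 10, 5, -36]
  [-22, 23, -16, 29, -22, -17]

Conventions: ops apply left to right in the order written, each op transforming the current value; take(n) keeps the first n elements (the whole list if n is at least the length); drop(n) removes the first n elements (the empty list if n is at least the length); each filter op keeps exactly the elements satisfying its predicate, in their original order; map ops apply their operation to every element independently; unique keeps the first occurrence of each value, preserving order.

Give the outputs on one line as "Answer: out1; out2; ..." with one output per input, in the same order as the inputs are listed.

Execution, op by op:
  [9, -24, -17, -25, -49] -> [9, -17, -25, -49] -> [-81, 153, 225, 441]
  [47, -17, 3, 46, -31, 7, 39] -> [47, -17, 3, -31, 7, 39] -> [-423, 153, -27, 279, -63, -351]
  [30, 39, 23, -13, -10, 23, 10, 5, -36] -> [39, 23, -13, 23, 5] -> [-351, -207, 117, -207, -45]
  [-22, 23, -16, 29, -22, -17] -> [23, 29, -17] -> [-207, -261, 153]

[-81, 153, 225, 441]; [-423, 153, -27, 279, -63, -351]; [-351, -207, 117, -207, -45]; [-207, -261, 153]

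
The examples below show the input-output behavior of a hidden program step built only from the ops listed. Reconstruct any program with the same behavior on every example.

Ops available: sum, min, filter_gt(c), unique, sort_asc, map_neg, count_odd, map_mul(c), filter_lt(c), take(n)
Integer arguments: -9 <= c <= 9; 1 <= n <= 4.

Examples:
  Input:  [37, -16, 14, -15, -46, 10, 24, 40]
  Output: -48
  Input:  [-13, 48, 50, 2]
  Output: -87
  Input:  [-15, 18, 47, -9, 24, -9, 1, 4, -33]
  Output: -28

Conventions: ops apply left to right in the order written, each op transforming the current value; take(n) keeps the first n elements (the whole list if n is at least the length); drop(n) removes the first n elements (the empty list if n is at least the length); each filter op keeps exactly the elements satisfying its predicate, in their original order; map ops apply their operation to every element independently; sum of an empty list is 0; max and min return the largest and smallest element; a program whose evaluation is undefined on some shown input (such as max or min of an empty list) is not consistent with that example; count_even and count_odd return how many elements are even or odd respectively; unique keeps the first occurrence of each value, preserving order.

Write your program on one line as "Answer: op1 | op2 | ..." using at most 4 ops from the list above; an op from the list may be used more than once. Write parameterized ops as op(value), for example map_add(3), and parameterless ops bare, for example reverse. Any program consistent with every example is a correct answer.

sort_asc | map_neg | sum

Check, running the answer program on each example:
  [37, -16, 14, -15, -46, 10, 24, 40] -> [-46, -16, -15, 10, 14, 24, 37, 40] -> [46, 16, 15, -10, -14, -24, -37, -40] -> -48
  [-13, 48, 50, 2] -> [-13, 2, 48, 50] -> [13, -2, -48, -50] -> -87
  [-15, 18, 47, -9, 24, -9, 1, 4, -33] -> [-33, -15, -9, -9, 1, 4, 18, 24, 47] -> [33, 15, 9, 9, -1, -4, -18, -24, -47] -> -28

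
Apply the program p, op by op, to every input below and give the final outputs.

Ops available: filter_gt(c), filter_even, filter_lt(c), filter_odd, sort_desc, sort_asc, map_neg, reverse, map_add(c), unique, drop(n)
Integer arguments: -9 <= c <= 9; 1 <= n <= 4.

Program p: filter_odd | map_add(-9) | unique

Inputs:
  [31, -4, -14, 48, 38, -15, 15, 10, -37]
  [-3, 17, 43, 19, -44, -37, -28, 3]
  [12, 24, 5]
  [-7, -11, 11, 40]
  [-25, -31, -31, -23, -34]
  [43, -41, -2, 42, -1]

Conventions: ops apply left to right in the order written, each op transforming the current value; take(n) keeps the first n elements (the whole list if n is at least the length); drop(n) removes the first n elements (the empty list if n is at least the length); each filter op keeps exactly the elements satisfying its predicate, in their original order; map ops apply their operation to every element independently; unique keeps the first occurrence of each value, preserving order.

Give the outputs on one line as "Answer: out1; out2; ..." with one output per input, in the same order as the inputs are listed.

Execution, op by op:
  [31, -4, -14, 48, 38, -15, 15, 10, -37] -> [31, -15, 15, -37] -> [22, -24, 6, -46] -> [22, -24, 6, -46]
  [-3, 17, 43, 19, -44, -37, -28, 3] -> [-3, 17, 43, 19, -37, 3] -> [-12, 8, 34, 10, -46, -6] -> [-12, 8, 34, 10, -46, -6]
  [12, 24, 5] -> [5] -> [-4] -> [-4]
  [-7, -11, 11, 40] -> [-7, -11, 11] -> [-16, -20, 2] -> [-16, -20, 2]
  [-25, -31, -31, -23, -34] -> [-25, -31, -31, -23] -> [-34, -40, -40, -32] -> [-34, -40, -32]
  [43, -41, -2, 42, -1] -> [43, -41, -1] -> [34, -50, -10] -> [34, -50, -10]

[22, -24, 6, -46]; [-12, 8, 34, 10, -46, -6]; [-4]; [-16, -20, 2]; [-34, -40, -32]; [34, -50, -10]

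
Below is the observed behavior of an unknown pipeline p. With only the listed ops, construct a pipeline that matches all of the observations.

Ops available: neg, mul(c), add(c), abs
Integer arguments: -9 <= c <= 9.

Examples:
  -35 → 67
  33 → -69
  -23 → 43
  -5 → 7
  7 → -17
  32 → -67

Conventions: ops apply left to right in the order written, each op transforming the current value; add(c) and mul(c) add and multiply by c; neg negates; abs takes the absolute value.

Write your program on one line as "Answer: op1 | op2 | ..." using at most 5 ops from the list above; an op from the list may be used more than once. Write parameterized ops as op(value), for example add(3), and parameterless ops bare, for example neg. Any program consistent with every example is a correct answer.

mul(2) | add(-1) | add(9) | neg | add(5)

Check, running the answer program on each example:
  -35 -> -70 -> -71 -> -62 -> 62 -> 67
  33 -> 66 -> 65 -> 74 -> -74 -> -69
  -23 -> -46 -> -47 -> -38 -> 38 -> 43
  -5 -> -10 -> -11 -> -2 -> 2 -> 7
  7 -> 14 -> 13 -> 22 -> -22 -> -17
  32 -> 64 -> 63 -> 72 -> -72 -> -67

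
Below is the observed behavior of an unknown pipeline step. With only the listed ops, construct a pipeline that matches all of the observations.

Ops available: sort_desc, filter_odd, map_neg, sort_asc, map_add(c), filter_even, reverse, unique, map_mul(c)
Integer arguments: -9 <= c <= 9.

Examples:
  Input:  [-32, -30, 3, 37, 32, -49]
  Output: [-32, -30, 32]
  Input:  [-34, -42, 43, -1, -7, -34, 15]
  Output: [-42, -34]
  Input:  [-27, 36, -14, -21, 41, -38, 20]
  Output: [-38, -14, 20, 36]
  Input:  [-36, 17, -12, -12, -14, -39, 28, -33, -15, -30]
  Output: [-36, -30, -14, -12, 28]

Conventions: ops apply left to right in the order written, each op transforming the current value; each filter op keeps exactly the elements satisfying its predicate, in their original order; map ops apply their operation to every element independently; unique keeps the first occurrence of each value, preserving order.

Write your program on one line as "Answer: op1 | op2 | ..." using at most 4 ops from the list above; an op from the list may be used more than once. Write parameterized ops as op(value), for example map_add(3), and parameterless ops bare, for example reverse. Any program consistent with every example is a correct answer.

unique | sort_desc | sort_asc | filter_even

Check, running the answer program on each example:
  [-32, -30, 3, 37, 32, -49] -> [-32, -30, 3, 37, 32, -49] -> [37, 32, 3, -30, -32, -49] -> [-49, -32, -30, 3, 32, 37] -> [-32, -30, 32]
  [-34, -42, 43, -1, -7, -34, 15] -> [-34, -42, 43, -1, -7, 15] -> [43, 15, -1, -7, -34, -42] -> [-42, -34, -7, -1, 15, 43] -> [-42, -34]
  [-27, 36, -14, -21, 41, -38, 20] -> [-27, 36, -14, -21, 41, -38, 20] -> [41, 36, 20, -14, -21, -27, -38] -> [-38, -27, -21, -14, 20, 36, 41] -> [-38, -14, 20, 36]
  [-36, 17, -12, -12, -14, -39, 28, -33, -15, -30] -> [-36, 17, -12, -14, -39, 28, -33, -15, -30] -> [28, 17, -12, -14, -15, -30, -33, -36, -39] -> [-39, -36, -33, -30, -15, -14, -12, 17, 28] -> [-36, -30, -14, -12, 28]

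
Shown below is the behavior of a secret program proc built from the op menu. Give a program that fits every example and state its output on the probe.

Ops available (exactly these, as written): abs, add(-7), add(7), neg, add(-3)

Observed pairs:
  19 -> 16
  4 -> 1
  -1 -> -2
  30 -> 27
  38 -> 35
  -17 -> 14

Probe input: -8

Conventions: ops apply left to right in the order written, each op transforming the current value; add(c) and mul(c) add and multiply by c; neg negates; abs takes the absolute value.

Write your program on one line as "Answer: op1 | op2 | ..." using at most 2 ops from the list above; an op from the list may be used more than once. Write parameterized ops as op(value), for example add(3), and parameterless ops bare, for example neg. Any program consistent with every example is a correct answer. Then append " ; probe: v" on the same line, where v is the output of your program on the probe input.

abs | add(-3) ; probe: 5

Check, running the answer program on each example:
  19 -> 19 -> 16
  4 -> 4 -> 1
  -1 -> 1 -> -2
  30 -> 30 -> 27
  38 -> 38 -> 35
  -17 -> 17 -> 14
  probe: -8 -> 8 -> 5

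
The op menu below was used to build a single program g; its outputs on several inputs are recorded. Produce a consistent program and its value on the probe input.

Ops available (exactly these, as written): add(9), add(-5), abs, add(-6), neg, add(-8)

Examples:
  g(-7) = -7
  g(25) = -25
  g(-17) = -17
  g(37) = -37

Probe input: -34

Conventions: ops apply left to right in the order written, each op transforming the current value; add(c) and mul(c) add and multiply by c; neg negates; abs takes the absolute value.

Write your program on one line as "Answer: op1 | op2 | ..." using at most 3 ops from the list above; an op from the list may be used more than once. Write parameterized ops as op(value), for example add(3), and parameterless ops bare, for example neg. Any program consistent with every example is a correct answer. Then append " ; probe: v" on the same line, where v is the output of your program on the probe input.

abs | neg ; probe: -34

Check, running the answer program on each example:
  -7 -> 7 -> -7
  25 -> 25 -> -25
  -17 -> 17 -> -17
  37 -> 37 -> -37
  probe: -34 -> 34 -> -34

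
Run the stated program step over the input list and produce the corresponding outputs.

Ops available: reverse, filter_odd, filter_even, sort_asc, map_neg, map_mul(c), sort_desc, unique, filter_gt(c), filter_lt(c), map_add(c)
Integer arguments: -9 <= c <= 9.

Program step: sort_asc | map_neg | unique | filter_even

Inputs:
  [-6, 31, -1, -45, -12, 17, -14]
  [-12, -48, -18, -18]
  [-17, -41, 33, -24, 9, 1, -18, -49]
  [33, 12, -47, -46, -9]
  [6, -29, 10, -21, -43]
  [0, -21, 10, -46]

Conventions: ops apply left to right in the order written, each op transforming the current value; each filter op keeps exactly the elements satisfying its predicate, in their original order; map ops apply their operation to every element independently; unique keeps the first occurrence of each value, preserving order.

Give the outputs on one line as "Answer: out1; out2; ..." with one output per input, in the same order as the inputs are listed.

Execution, op by op:
  [-6, 31, -1, -45, -12, 17, -14] -> [-45, -14, -12, -6, -1, 17, 31] -> [45, 14, 12, 6, 1, -17, -31] -> [45, 14, 12, 6, 1, -17, -31] -> [14, 12, 6]
  [-12, -48, -18, -18] -> [-48, -18, -18, -12] -> [48, 18, 18, 12] -> [48, 18, 12] -> [48, 18, 12]
  [-17, -41, 33, -24, 9, 1, -18, -49] -> [-49, -41, -24, -18, -17, 1, 9, 33] -> [49, 41, 24, 18, 17, -1, -9, -33] -> [49, 41, 24, 18, 17, -1, -9, -33] -> [24, 18]
  [33, 12, -47, -46, -9] -> [-47, -46, -9, 12, 33] -> [47, 46, 9, -12, -33] -> [47, 46, 9, -12, -33] -> [46, -12]
  [6, -29, 10, -21, -43] -> [-43, -29, -21, 6, 10] -> [43, 29, 21, -6, -10] -> [43, 29, 21, -6, -10] -> [-6, -10]
  [0, -21, 10, -46] -> [-46, -21, 0, 10] -> [46, 21, 0, -10] -> [46, 21, 0, -10] -> [46, 0, -10]

[14, 12, 6]; [48, 18, 12]; [24, 18]; [46, -12]; [-6, -10]; [46, 0, -10]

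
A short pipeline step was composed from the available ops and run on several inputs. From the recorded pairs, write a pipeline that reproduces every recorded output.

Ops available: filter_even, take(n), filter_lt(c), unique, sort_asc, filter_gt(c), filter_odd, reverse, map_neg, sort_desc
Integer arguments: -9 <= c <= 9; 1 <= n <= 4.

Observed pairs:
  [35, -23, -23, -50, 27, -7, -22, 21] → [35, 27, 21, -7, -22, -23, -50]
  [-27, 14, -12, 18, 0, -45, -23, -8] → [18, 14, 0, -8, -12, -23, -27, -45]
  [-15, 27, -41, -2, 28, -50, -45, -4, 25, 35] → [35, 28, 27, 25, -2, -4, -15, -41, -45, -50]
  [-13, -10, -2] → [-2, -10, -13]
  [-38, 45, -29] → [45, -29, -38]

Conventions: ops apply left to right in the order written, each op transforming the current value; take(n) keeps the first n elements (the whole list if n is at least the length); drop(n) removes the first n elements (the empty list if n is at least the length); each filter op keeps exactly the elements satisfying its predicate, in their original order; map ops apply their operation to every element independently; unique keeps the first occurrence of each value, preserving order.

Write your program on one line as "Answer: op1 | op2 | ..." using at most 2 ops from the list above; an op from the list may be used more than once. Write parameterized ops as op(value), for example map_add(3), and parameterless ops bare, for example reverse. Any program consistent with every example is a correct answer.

unique | sort_desc

Check, running the answer program on each example:
  [35, -23, -23, -50, 27, -7, -22, 21] -> [35, -23, -50, 27, -7, -22, 21] -> [35, 27, 21, -7, -22, -23, -50]
  [-27, 14, -12, 18, 0, -45, -23, -8] -> [-27, 14, -12, 18, 0, -45, -23, -8] -> [18, 14, 0, -8, -12, -23, -27, -45]
  [-15, 27, -41, -2, 28, -50, -45, -4, 25, 35] -> [-15, 27, -41, -2, 28, -50, -45, -4, 25, 35] -> [35, 28, 27, 25, -2, -4, -15, -41, -45, -50]
  [-13, -10, -2] -> [-13, -10, -2] -> [-2, -10, -13]
  [-38, 45, -29] -> [-38, 45, -29] -> [45, -29, -38]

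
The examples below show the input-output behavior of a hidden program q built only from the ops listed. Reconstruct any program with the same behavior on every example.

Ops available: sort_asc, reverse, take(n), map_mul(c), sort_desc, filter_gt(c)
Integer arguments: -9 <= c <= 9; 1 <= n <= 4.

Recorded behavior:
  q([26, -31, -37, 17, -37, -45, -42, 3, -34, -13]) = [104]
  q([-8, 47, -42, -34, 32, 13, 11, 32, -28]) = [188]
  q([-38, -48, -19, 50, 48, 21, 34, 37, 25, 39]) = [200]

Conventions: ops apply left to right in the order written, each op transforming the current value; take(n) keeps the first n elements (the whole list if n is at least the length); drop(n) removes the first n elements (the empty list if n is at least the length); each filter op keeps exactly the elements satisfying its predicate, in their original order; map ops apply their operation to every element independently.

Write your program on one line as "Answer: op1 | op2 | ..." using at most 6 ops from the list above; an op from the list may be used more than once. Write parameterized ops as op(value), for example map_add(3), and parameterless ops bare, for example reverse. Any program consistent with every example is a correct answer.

filter_gt(-6) | filter_gt(3) | reverse | sort_desc | map_mul(4) | take(1)

Check, running the answer program on each example:
  [26, -31, -37, 17, -37, -45, -42, 3, -34, -13] -> [26, 17, 3] -> [26, 17] -> [17, 26] -> [26, 17] -> [104, 68] -> [104]
  [-8, 47, -42, -34, 32, 13, 11, 32, -28] -> [47, 32, 13, 11, 32] -> [47, 32, 13, 11, 32] -> [32, 11, 13, 32, 47] -> [47, 32, 32, 13, 11] -> [188, 128, 128, 52, 44] -> [188]
  [-38, -48, -19, 50, 48, 21, 34, 37, 25, 39] -> [50, 48, 21, 34, 37, 25, 39] -> [50, 48, 21, 34, 37, 25, 39] -> [39, 25, 37, 34, 21, 48, 50] -> [50, 48, 39, 37, 34, 25, 21] -> [200, 192, 156, 148, 136, 100, 84] -> [200]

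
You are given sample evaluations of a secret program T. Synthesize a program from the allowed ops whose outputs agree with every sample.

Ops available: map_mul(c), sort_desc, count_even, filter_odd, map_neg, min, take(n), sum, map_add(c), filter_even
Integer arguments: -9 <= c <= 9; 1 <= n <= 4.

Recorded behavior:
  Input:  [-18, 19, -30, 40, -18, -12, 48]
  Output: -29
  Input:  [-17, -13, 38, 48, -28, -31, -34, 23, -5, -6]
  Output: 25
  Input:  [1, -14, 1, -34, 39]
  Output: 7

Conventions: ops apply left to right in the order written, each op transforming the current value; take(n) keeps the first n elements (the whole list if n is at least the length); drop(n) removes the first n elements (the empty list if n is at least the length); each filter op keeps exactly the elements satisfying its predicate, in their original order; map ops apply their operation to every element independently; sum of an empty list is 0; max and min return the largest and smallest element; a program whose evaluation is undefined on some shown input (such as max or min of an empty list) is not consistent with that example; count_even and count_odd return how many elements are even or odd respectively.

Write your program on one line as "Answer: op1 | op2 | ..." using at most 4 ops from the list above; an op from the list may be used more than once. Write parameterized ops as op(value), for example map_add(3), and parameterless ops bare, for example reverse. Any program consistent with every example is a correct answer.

sort_desc | map_neg | sum

Check, running the answer program on each example:
  [-18, 19, -30, 40, -18, -12, 48] -> [48, 40, 19, -12, -18, -18, -30] -> [-48, -40, -19, 12, 18, 18, 30] -> -29
  [-17, -13, 38, 48, -28, -31, -34, 23, -5, -6] -> [48, 38, 23, -5, -6, -13, -17, -28, -31, -34] -> [-48, -38, -23, 5, 6, 13, 17, 28, 31, 34] -> 25
  [1, -14, 1, -34, 39] -> [39, 1, 1, -14, -34] -> [-39, -1, -1, 14, 34] -> 7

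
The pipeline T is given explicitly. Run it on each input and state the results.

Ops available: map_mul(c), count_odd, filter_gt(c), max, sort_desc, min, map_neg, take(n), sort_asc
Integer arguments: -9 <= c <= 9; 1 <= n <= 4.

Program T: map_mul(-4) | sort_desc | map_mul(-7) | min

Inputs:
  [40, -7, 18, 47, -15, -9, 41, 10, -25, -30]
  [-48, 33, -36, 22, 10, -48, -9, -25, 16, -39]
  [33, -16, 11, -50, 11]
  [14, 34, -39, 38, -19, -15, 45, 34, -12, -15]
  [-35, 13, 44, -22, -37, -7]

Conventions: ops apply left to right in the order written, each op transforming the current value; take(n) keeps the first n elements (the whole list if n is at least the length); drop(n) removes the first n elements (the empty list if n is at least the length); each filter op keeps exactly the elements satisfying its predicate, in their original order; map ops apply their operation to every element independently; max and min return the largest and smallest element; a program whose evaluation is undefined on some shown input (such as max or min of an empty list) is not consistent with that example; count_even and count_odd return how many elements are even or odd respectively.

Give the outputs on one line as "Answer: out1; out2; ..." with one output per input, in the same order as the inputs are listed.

-840; -1344; -1400; -1092; -1036

Execution, op by op:
  [40, -7, 18, 47, -15, -9, 41, 10, -25, -30] -> [-160, 28, -72, -188, 60, 36, -164, -40, 100, 120] -> [120, 100, 60, 36, 28, -40, -72, -160, -164, -188] -> [-840, -700, -420, -252, -196, 280, 504, 1120, 1148, 1316] -> -840
  [-48, 33, -36, 22, 10, -48, -9, -25, 16, -39] -> [192, -132, 144, -88, -40, 192, 36, 100, -64, 156] -> [192, 192, 156, 144, 100, 36, -40, -64, -88, -132] -> [-1344, -1344, -1092, -1008, -700, -252, 280, 448, 616, 924] -> -1344
  [33, -16, 11, -50, 11] -> [-132, 64, -44, 200, -44] -> [200, 64, -44, -44, -132] -> [-1400, -448, 308, 308, 924] -> -1400
  [14, 34, -39, 38, -19, -15, 45, 34, -12, -15] -> [-56, -136, 156, -152, 76, 60, -180, -136, 48, 60] -> [156, 76, 60, 60, 48, -56, -136, -136, -152, -180] -> [-1092, -532, -420, -420, -336, 392, 952, 952, 1064, 1260] -> -1092
  [-35, 13, 44, -22, -37, -7] -> [140, -52, -176, 88, 148, 28] -> [148, 140, 88, 28, -52, -176] -> [-1036, -980, -616, -196, 364, 1232] -> -1036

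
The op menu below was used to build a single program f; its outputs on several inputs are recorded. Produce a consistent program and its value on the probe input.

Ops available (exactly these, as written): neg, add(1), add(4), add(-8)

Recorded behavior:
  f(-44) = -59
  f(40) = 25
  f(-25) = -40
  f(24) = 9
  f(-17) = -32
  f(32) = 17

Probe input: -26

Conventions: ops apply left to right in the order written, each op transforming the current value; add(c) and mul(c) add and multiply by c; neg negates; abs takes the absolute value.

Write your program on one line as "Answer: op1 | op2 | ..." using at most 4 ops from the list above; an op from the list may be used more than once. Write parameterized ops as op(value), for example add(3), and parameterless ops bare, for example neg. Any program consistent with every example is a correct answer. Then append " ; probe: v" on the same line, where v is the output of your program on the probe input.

add(-8) | add(1) | add(-8) ; probe: -41

Check, running the answer program on each example:
  -44 -> -52 -> -51 -> -59
  40 -> 32 -> 33 -> 25
  -25 -> -33 -> -32 -> -40
  24 -> 16 -> 17 -> 9
  -17 -> -25 -> -24 -> -32
  32 -> 24 -> 25 -> 17
  probe: -26 -> -34 -> -33 -> -41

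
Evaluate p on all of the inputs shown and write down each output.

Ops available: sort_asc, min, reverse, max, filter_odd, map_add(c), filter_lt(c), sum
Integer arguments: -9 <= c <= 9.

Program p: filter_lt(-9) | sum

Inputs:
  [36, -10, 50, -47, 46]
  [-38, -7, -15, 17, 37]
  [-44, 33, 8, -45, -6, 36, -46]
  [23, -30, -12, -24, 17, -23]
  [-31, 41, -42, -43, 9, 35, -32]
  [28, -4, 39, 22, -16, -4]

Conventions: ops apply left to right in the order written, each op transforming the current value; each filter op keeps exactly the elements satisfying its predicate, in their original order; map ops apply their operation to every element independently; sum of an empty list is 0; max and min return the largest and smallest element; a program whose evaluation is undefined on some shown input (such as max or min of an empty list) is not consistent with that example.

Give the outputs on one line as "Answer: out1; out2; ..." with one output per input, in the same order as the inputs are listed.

-57; -53; -135; -89; -148; -16

Execution, op by op:
  [36, -10, 50, -47, 46] -> [-10, -47] -> -57
  [-38, -7, -15, 17, 37] -> [-38, -15] -> -53
  [-44, 33, 8, -45, -6, 36, -46] -> [-44, -45, -46] -> -135
  [23, -30, -12, -24, 17, -23] -> [-30, -12, -24, -23] -> -89
  [-31, 41, -42, -43, 9, 35, -32] -> [-31, -42, -43, -32] -> -148
  [28, -4, 39, 22, -16, -4] -> [-16] -> -16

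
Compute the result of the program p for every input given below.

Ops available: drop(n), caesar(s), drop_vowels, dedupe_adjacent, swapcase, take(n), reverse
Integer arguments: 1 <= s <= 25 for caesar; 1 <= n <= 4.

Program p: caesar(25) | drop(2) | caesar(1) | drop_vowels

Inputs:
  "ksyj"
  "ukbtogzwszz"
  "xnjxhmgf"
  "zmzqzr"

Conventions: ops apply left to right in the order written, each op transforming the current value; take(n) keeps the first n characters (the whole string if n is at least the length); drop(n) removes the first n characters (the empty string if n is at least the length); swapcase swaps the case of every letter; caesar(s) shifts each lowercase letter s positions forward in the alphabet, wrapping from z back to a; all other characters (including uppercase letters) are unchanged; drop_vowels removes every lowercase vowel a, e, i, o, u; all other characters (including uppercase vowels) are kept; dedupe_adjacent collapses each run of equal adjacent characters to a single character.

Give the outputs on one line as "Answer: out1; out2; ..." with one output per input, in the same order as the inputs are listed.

Execution, op by op:
  "ksyj" -> "jrxi" -> "xi" -> "yj" -> "yj"
  "ukbtogzwszz" -> "tjasnfyvryy" -> "asnfyvryy" -> "btogzwszz" -> "btgzwszz"
  "xnjxhmgf" -> "wmiwglfe" -> "iwglfe" -> "jxhmgf" -> "jxhmgf"
  "zmzqzr" -> "ylypyq" -> "ypyq" -> "zqzr" -> "zqzr"

"yj"; "btgzwszz"; "jxhmgf"; "zqzr"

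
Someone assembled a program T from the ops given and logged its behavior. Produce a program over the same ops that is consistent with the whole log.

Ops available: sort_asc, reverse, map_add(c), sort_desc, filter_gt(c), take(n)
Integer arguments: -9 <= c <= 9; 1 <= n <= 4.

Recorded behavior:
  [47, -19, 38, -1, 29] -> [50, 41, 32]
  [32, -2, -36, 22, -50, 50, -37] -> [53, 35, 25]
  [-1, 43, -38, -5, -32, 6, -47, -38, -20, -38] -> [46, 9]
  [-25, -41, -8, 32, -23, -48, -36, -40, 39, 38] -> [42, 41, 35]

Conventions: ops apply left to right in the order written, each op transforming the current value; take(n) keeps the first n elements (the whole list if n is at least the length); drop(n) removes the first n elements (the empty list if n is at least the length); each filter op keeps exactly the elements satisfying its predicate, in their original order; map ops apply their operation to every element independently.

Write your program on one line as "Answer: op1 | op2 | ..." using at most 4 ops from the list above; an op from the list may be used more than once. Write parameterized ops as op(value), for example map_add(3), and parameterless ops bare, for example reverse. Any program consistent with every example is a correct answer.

map_add(3) | sort_asc | filter_gt(3) | reverse

Check, running the answer program on each example:
  [47, -19, 38, -1, 29] -> [50, -16, 41, 2, 32] -> [-16, 2, 32, 41, 50] -> [32, 41, 50] -> [50, 41, 32]
  [32, -2, -36, 22, -50, 50, -37] -> [35, 1, -33, 25, -47, 53, -34] -> [-47, -34, -33, 1, 25, 35, 53] -> [25, 35, 53] -> [53, 35, 25]
  [-1, 43, -38, -5, -32, 6, -47, -38, -20, -38] -> [2, 46, -35, -2, -29, 9, -44, -35, -17, -35] -> [-44, -35, -35, -35, -29, -17, -2, 2, 9, 46] -> [9, 46] -> [46, 9]
  [-25, -41, -8, 32, -23, -48, -36, -40, 39, 38] -> [-22, -38, -5, 35, -20, -45, -33, -37, 42, 41] -> [-45, -38, -37, -33, -22, -20, -5, 35, 41, 42] -> [35, 41, 42] -> [42, 41, 35]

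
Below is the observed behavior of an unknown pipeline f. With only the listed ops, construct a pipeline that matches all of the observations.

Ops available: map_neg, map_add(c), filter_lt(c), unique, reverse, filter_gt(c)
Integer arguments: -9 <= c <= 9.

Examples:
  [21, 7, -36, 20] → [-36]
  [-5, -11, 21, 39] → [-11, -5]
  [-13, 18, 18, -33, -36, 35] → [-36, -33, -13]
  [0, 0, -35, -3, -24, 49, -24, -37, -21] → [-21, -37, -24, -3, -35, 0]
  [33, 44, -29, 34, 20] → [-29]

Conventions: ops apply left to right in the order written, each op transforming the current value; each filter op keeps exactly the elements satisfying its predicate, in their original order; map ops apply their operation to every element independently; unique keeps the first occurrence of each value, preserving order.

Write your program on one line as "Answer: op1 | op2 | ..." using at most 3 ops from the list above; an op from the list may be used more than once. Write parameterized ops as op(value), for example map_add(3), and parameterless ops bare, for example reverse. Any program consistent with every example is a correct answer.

filter_lt(3) | unique | reverse

Check, running the answer program on each example:
  [21, 7, -36, 20] -> [-36] -> [-36] -> [-36]
  [-5, -11, 21, 39] -> [-5, -11] -> [-5, -11] -> [-11, -5]
  [-13, 18, 18, -33, -36, 35] -> [-13, -33, -36] -> [-13, -33, -36] -> [-36, -33, -13]
  [0, 0, -35, -3, -24, 49, -24, -37, -21] -> [0, 0, -35, -3, -24, -24, -37, -21] -> [0, -35, -3, -24, -37, -21] -> [-21, -37, -24, -3, -35, 0]
  [33, 44, -29, 34, 20] -> [-29] -> [-29] -> [-29]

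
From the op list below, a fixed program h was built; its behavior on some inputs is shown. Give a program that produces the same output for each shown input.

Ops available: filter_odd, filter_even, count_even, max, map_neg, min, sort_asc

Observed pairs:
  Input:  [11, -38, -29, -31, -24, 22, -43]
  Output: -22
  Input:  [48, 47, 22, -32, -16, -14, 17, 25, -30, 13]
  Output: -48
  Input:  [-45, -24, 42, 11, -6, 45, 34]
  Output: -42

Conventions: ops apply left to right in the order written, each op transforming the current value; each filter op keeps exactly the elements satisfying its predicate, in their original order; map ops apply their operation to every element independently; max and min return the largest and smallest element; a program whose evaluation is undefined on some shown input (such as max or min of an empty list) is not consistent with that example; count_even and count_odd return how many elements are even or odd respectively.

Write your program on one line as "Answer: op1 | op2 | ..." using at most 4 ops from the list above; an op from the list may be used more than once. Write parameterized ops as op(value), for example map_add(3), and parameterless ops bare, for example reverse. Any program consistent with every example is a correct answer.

filter_even | map_neg | min

Check, running the answer program on each example:
  [11, -38, -29, -31, -24, 22, -43] -> [-38, -24, 22] -> [38, 24, -22] -> -22
  [48, 47, 22, -32, -16, -14, 17, 25, -30, 13] -> [48, 22, -32, -16, -14, -30] -> [-48, -22, 32, 16, 14, 30] -> -48
  [-45, -24, 42, 11, -6, 45, 34] -> [-24, 42, -6, 34] -> [24, -42, 6, -34] -> -42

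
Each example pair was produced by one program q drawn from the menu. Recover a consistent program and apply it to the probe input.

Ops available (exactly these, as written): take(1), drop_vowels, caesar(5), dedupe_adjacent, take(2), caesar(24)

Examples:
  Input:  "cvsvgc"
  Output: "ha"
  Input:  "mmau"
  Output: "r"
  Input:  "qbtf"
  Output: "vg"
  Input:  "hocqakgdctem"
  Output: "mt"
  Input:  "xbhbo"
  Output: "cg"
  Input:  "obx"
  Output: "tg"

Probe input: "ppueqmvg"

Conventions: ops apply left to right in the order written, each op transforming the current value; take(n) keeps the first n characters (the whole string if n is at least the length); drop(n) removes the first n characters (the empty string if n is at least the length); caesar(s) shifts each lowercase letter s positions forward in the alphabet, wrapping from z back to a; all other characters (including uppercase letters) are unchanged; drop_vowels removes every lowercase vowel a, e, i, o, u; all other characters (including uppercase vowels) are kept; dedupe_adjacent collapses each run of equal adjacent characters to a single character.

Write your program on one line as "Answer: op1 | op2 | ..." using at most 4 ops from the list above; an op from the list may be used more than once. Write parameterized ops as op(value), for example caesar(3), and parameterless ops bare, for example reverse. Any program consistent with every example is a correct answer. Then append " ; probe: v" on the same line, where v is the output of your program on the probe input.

take(2) | caesar(5) | dedupe_adjacent ; probe: "u"

Check, running the answer program on each example:
  "cvsvgc" -> "cv" -> "ha" -> "ha"
  "mmau" -> "mm" -> "rr" -> "r"
  "qbtf" -> "qb" -> "vg" -> "vg"
  "hocqakgdctem" -> "ho" -> "mt" -> "mt"
  "xbhbo" -> "xb" -> "cg" -> "cg"
  "obx" -> "ob" -> "tg" -> "tg"
  probe: "ppueqmvg" -> "pp" -> "uu" -> "u"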